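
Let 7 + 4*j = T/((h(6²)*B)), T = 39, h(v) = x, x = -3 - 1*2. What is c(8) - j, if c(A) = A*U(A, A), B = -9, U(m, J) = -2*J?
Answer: -1897/15 ≈ -126.47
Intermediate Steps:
x = -5 (x = -3 - 2 = -5)
h(v) = -5
c(A) = -2*A² (c(A) = A*(-2*A) = -2*A²)
j = -23/15 (j = -7/4 + (39/((-5*(-9))))/4 = -7/4 + (39/45)/4 = -7/4 + (39*(1/45))/4 = -7/4 + (¼)*(13/15) = -7/4 + 13/60 = -23/15 ≈ -1.5333)
c(8) - j = -2*8² - 1*(-23/15) = -2*64 + 23/15 = -128 + 23/15 = -1897/15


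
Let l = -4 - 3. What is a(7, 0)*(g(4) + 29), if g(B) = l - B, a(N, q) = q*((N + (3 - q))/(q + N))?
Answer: 0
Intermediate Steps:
l = -7
a(N, q) = q*(3 + N - q)/(N + q) (a(N, q) = q*((3 + N - q)/(N + q)) = q*(3 + N - q)/(N + q))
g(B) = -7 - B
a(7, 0)*(g(4) + 29) = (0*(3 + 7 - 1*0)/(7 + 0))*((-7 - 1*4) + 29) = (0*(3 + 7 + 0)/7)*((-7 - 4) + 29) = (0*(⅐)*10)*(-11 + 29) = 0*18 = 0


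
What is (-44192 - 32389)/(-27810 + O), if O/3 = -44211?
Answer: 8509/17827 ≈ 0.47731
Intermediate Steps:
O = -132633 (O = 3*(-44211) = -132633)
(-44192 - 32389)/(-27810 + O) = (-44192 - 32389)/(-27810 - 132633) = -76581/(-160443) = -76581*(-1/160443) = 8509/17827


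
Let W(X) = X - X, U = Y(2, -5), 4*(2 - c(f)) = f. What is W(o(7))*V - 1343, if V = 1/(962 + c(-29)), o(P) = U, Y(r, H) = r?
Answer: -1343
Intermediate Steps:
c(f) = 2 - f/4
U = 2
o(P) = 2
W(X) = 0
V = 4/3885 (V = 1/(962 + (2 - 1/4*(-29))) = 1/(962 + (2 + 29/4)) = 1/(962 + 37/4) = 1/(3885/4) = 4/3885 ≈ 0.0010296)
W(o(7))*V - 1343 = 0*(4/3885) - 1343 = 0 - 1343 = -1343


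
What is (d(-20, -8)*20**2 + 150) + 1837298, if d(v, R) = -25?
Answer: 1827448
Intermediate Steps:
(d(-20, -8)*20**2 + 150) + 1837298 = (-25*20**2 + 150) + 1837298 = (-25*400 + 150) + 1837298 = (-10000 + 150) + 1837298 = -9850 + 1837298 = 1827448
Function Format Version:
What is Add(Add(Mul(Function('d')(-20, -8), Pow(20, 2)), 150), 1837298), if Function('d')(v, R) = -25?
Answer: 1827448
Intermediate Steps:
Add(Add(Mul(Function('d')(-20, -8), Pow(20, 2)), 150), 1837298) = Add(Add(Mul(-25, Pow(20, 2)), 150), 1837298) = Add(Add(Mul(-25, 400), 150), 1837298) = Add(Add(-10000, 150), 1837298) = Add(-9850, 1837298) = 1827448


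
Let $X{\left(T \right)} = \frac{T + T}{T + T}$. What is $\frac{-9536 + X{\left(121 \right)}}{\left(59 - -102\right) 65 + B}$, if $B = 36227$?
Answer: $- \frac{9535}{46692} \approx -0.20421$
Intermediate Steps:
$X{\left(T \right)} = 1$ ($X{\left(T \right)} = \frac{2 T}{2 T} = 2 T \frac{1}{2 T} = 1$)
$\frac{-9536 + X{\left(121 \right)}}{\left(59 - -102\right) 65 + B} = \frac{-9536 + 1}{\left(59 - -102\right) 65 + 36227} = - \frac{9535}{\left(59 + 102\right) 65 + 36227} = - \frac{9535}{161 \cdot 65 + 36227} = - \frac{9535}{10465 + 36227} = - \frac{9535}{46692}$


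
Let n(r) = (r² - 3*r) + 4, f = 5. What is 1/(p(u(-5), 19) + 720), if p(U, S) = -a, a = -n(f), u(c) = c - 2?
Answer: 1/734 ≈ 0.0013624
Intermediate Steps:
n(r) = 4 + r² - 3*r
u(c) = -2 + c
a = -14 (a = -(4 + 5² - 3*5) = -(4 + 25 - 15) = -1*14 = -14)
p(U, S) = 14 (p(U, S) = -1*(-14) = 14)
1/(p(u(-5), 19) + 720) = 1/(14 + 720) = 1/734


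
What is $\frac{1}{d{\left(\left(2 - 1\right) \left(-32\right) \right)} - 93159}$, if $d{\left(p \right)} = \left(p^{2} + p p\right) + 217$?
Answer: $- \frac{1}{90894} \approx -1.1002 \cdot 10^{-5}$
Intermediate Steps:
$d{\left(p \right)} = 217 + 2 p^{2}$ ($d{\left(p \right)} = \left(p^{2} + p^{2}\right) + 217 = 2 p^{2} + 217 = 217 + 2 p^{2}$)
$\frac{1}{d{\left(\left(2 - 1\right) \left(-32\right) \right)} - 93159} = \frac{1}{\left(217 + 2 \left(\left(2 - 1\right) \left(-32\right)\right)^{2}\right) - 93159} = \frac{1}{\left(217 + 2 \left(1 \left(-32\right)\right)^{2}\right) - 93159} = \frac{1}{\left(217 + 2 \left(-32\right)^{2}\right) - 93159} = \frac{1}{\left(217 + 2 \cdot 1024\right) - 93159} = \frac{1}{\left(217 + 2048\right) - 93159} = \frac{1}{2265 - 93159} = \frac{1}{-90894} = - \frac{1}{90894}$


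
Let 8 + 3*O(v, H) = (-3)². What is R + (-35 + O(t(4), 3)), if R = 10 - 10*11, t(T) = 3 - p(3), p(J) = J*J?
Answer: -404/3 ≈ -134.67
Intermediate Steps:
p(J) = J²
t(T) = -6 (t(T) = 3 - 1*3² = 3 - 1*9 = 3 - 9 = -6)
O(v, H) = ⅓ (O(v, H) = -8/3 + (⅓)*(-3)² = -8/3 + (⅓)*9 = -8/3 + 3 = ⅓)
R = -100 (R = 10 - 110 = -100)
R + (-35 + O(t(4), 3)) = -100 + (-35 + ⅓) = -100 - 104/3 = -404/3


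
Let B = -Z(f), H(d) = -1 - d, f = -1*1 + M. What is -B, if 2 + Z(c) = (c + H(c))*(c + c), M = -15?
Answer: 30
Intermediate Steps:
f = -16 (f = -1*1 - 15 = -1 - 15 = -16)
Z(c) = -2 - 2*c (Z(c) = -2 + (c + (-1 - c))*(c + c) = -2 - 2*c)
B = -30 (B = -(-2 - 2*(-16)) = -(-2 + 32) = -1*30 = -30)
-B = -1*(-30) = 30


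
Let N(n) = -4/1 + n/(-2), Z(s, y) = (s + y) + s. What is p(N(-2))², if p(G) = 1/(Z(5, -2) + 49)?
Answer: 1/3249 ≈ 0.00030779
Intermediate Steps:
Z(s, y) = y + 2*s
N(n) = -4 - n/2 (N(n) = -4*1 + n*(-½) = -4 - n/2)
p(G) = 1/57 (p(G) = 1/((-2 + 2*5) + 49) = 1/((-2 + 10) + 49) = 1/(8 + 49) = 1/57)
p(N(-2))² = (1/57)² = 1/3249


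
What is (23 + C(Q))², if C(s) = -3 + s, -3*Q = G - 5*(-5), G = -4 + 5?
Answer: 1156/9 ≈ 128.44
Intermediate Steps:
G = 1
Q = -26/3 (Q = -(1 - 5*(-5))/3 = -(1 + 25)/3 = -⅓*26 = -26/3 ≈ -8.6667)
(23 + C(Q))² = (23 + (-3 - 26/3))² = (23 - 35/3)² = (34/3)² = 1156/9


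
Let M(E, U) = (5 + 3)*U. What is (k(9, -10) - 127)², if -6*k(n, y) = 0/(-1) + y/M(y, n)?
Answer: 752240329/46656 ≈ 16123.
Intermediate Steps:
M(E, U) = 8*U
k(n, y) = -y/(48*n) (k(n, y) = -(0/(-1) + y/((8*n)))/6 = -(0*(-1) + y*(1/(8*n)))/6 = -(0 + y/(8*n))/6 = -y/(48*n))
(k(9, -10) - 127)² = (-1/48*(-10)/9 - 127)² = (-1/48*(-10)*⅑ - 127)² = (5/216 - 127)² = (-27427/216)² = 752240329/46656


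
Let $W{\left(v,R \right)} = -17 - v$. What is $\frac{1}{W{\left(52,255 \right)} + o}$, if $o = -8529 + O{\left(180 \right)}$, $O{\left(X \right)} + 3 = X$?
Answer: $- \frac{1}{8421} \approx -0.00011875$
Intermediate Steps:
$O{\left(X \right)} = -3 + X$
$o = -8352$ ($o = -8529 + \left(-3 + 180\right) = -8529 + 177 = -8352$)
$\frac{1}{W{\left(52,255 \right)} + o} = \frac{1}{\left(-17 - 52\right) - 8352} = \frac{1}{-69 - 8352} = \frac{1}{-8421} = - \frac{1}{8421}$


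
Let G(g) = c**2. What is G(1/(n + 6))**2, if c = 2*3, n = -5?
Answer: 1296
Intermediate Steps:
c = 6
G(g) = 36 (G(g) = 6**2 = 36)
G(1/(n + 6))**2 = 36**2 = 1296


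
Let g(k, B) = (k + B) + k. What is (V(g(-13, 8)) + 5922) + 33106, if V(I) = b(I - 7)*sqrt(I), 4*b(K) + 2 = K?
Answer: 39028 - 81*I*sqrt(2)/4 ≈ 39028.0 - 28.638*I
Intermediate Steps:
b(K) = -1/2 + K/4
g(k, B) = B + 2*k (g(k, B) = (B + k) + k = B + 2*k)
V(I) = sqrt(I)*(-9/4 + I/4) (V(I) = (-1/2 + (I - 7)/4)*sqrt(I) = (-1/2 + (-7 + I)/4)*sqrt(I) = (-1/2 + (-7/4 + I/4))*sqrt(I) = (-9/4 + I/4)*sqrt(I) = sqrt(I)*(-9/4 + I/4))
(V(g(-13, 8)) + 5922) + 33106 = (sqrt(8 + 2*(-13))*(-9 + (8 + 2*(-13)))/4 + 5922) + 33106 = (sqrt(8 - 26)*(-9 + (8 - 26))/4 + 5922) + 33106 = (sqrt(-18)*(-9 - 18)/4 + 5922) + 33106 = ((1/4)*(3*I*sqrt(2))*(-27) + 5922) + 33106 = (-81*I*sqrt(2)/4 + 5922) + 33106 = (5922 - 81*I*sqrt(2)/4) + 33106 = 39028 - 81*I*sqrt(2)/4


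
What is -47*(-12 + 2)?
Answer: 470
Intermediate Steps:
-47*(-12 + 2) = -47*(-10) = 470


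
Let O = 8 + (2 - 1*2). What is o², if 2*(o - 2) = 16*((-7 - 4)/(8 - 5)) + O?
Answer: 4900/9 ≈ 544.44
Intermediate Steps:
O = 8 (O = 8 + (2 - 2) = 8 + 0 = 8)
o = -70/3 (o = 2 + (16*((-7 - 4)/(8 - 5)) + 8)/2 = 2 + (16*(-11/3) + 8)/2 = 2 + (-176/3 + 8)/2 = 2 + (½)*(-152/3) = 2 - 76/3 = -70/3 ≈ -23.333)
o² = (-70/3)² = 4900/9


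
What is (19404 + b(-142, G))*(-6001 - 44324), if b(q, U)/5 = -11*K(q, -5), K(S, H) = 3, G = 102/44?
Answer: -968202675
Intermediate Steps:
G = 51/22 (G = 102*(1/44) = 51/22 ≈ 2.3182)
b(q, U) = -165 (b(q, U) = 5*(-11*3) = 5*(-33) = -165)
(19404 + b(-142, G))*(-6001 - 44324) = (19404 - 165)*(-6001 - 44324) = 19239*(-50325) = -968202675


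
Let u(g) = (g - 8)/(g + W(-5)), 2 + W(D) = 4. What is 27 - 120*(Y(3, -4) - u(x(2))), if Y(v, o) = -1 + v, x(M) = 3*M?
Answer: -243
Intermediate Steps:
W(D) = 2 (W(D) = -2 + 4 = 2)
u(g) = (-8 + g)/(2 + g) (u(g) = (g - 8)/(g + 2) = (-8 + g)/(2 + g))
27 - 120*(Y(3, -4) - u(x(2))) = 27 - 120*((-1 + 3) - (-8 + 3*2)/(2 + 3*2)) = 27 - 120*(2 - (-8 + 6)/(2 + 6)) = 27 - 120*(2 - (-2)/8) = 27 - 120*(2 - 1*(-1/4)) = 27 - 120*(2 + 1/4) = 27 - 120*9/4 = 27 - 270 = -243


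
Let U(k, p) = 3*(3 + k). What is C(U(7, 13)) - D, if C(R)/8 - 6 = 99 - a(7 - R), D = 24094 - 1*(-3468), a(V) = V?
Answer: -26538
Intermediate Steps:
U(k, p) = 9 + 3*k
D = 27562 (D = 24094 + 3468 = 27562)
C(R) = 784 + 8*R (C(R) = 48 + 8*(99 - (7 - R)) = 48 + 8*(99 + (-7 + R)) = 48 + 8*(92 + R) = 48 + (736 + 8*R) = 784 + 8*R)
C(U(7, 13)) - D = (784 + 8*(9 + 3*7)) - 1*27562 = (784 + 8*(9 + 21)) - 27562 = (784 + 8*30) - 27562 = (784 + 240) - 27562 = 1024 - 27562 = -26538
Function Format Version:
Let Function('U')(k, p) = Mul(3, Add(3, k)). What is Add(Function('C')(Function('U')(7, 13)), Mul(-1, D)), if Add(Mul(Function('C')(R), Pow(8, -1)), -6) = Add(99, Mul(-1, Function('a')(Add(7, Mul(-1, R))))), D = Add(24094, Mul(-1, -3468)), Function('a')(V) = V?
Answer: -26538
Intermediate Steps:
Function('U')(k, p) = Add(9, Mul(3, k))
D = 27562 (D = Add(24094, 3468) = 27562)
Function('C')(R) = Add(784, Mul(8, R)) (Function('C')(R) = Add(48, Mul(8, Add(99, Mul(-1, Add(7, Mul(-1, R)))))) = Add(48, Mul(8, Add(99, Add(-7, R)))) = Add(48, Mul(8, Add(92, R))) = Add(48, Add(736, Mul(8, R))) = Add(784, Mul(8, R)))
Add(Function('C')(Function('U')(7, 13)), Mul(-1, D)) = Add(Add(784, Mul(8, Add(9, Mul(3, 7)))), Mul(-1, 27562)) = Add(Add(784, Mul(8, Add(9, 21))), -27562) = Add(Add(784, Mul(8, 30)), -27562) = Add(Add(784, 240), -27562) = Add(1024, -27562) = -26538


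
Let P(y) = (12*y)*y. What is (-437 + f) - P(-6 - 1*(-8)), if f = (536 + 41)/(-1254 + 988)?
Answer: -129587/266 ≈ -487.17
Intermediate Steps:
f = -577/266 (f = 577/(-266) = 577*(-1/266) = -577/266 ≈ -2.1692)
P(y) = 12*y**2
(-437 + f) - P(-6 - 1*(-8)) = (-437 - 577/266) - 12*(-6 - 1*(-8))**2 = -116819/266 - 12*(-6 + 8)**2 = -116819/266 - 12*2**2 = -116819/266 - 12*4 = -116819/266 - 1*48 = -116819/266 - 48 = -129587/266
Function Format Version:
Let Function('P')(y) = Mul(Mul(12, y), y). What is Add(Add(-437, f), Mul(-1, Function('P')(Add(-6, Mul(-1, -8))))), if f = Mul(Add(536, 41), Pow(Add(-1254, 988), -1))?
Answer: Rational(-129587, 266) ≈ -487.17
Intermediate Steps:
f = Rational(-577, 266) (f = Mul(577, Pow(-266, -1)) = Mul(577, Rational(-1, 266)) = Rational(-577, 266) ≈ -2.1692)
Function('P')(y) = Mul(12, Pow(y, 2))
Add(Add(-437, f), Mul(-1, Function('P')(Add(-6, Mul(-1, -8))))) = Add(Add(-437, Rational(-577, 266)), Mul(-1, Mul(12, Pow(Add(-6, Mul(-1, -8)), 2)))) = Add(Rational(-116819, 266), Mul(-1, Mul(12, Pow(Add(-6, 8), 2)))) = Add(Rational(-116819, 266), Mul(-1, Mul(12, Pow(2, 2)))) = Add(Rational(-116819, 266), Mul(-1, Mul(12, 4))) = Add(Rational(-116819, 266), Mul(-1, 48)) = Add(Rational(-116819, 266), -48) = Rational(-129587, 266)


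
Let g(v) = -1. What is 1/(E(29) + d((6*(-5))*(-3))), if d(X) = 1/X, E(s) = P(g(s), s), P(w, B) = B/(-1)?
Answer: -90/2609 ≈ -0.034496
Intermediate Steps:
P(w, B) = -B (P(w, B) = B*(-1) = -B)
E(s) = -s
1/(E(29) + d((6*(-5))*(-3))) = 1/(-1*29 + 1/((6*(-5))*(-3))) = 1/(-29 + 1/(-30*(-3))) = 1/(-29 + 1/90) = 1/(-2609/90) = -90/2609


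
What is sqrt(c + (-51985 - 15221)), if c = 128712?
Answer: 3*sqrt(6834) ≈ 248.00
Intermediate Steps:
sqrt(c + (-51985 - 15221)) = sqrt(128712 + (-51985 - 15221)) = sqrt(128712 - 67206) = sqrt(61506) = 3*sqrt(6834)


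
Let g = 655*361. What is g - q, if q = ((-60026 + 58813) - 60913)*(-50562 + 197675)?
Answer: 9139778693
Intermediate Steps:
g = 236455
q = -9139542238 (q = (-1213 - 60913)*147113 = -62126*147113 = -9139542238)
g - q = 236455 - 1*(-9139542238) = 236455 + 9139542238 = 9139778693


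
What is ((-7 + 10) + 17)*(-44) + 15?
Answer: -865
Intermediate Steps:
((-7 + 10) + 17)*(-44) + 15 = (3 + 17)*(-44) + 15 = 20*(-44) + 15 = -880 + 15 = -865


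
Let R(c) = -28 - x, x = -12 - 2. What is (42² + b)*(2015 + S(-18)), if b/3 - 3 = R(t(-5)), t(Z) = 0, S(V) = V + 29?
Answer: 3507006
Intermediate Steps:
S(V) = 29 + V
x = -14
R(c) = -14 (R(c) = -28 - 1*(-14) = -28 + 14 = -14)
b = -33 (b = 9 + 3*(-14) = 9 - 42 = -33)
(42² + b)*(2015 + S(-18)) = (42² - 33)*(2015 + (29 - 18)) = (1764 - 33)*(2015 + 11) = 1731*2026 = 3507006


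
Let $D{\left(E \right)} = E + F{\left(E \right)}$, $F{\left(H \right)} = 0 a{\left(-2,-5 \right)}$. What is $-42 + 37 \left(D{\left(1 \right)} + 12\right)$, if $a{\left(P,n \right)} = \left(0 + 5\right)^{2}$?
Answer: $439$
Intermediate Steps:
$a{\left(P,n \right)} = 25$ ($a{\left(P,n \right)} = 5^{2} = 25$)
$F{\left(H \right)} = 0$ ($F{\left(H \right)} = 0 \cdot 25 = 0$)
$D{\left(E \right)} = E$ ($D{\left(E \right)} = E + 0 = E$)
$-42 + 37 \left(D{\left(1 \right)} + 12\right) = -42 + 37 \left(1 + 12\right) = -42 + 37 \cdot 13 = -42 + 481 = 439$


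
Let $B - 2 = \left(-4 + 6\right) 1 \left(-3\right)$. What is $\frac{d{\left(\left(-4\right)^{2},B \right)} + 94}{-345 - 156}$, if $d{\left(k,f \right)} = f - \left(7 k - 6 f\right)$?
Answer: $\frac{46}{501} \approx 0.091816$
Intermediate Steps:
$B = -4$ ($B = 2 + \left(-4 + 6\right) 1 \left(-3\right) = 2 + 2 \cdot 1 \left(-3\right) = 2 + 2 \left(-3\right) = 2 - 6 = -4$)
$d{\left(k,f \right)} = - 7 k + 7 f$ ($d{\left(k,f \right)} = f - \left(- 6 f + 7 k\right) = f + \left(- 7 k + 6 f\right) = - 7 k + 7 f$)
$\frac{d{\left(\left(-4\right)^{2},B \right)} + 94}{-345 - 156} = \frac{\left(- 7 \left(-4\right)^{2} + 7 \left(-4\right)\right) + 94}{-345 - 156} = \frac{\left(\left(-7\right) 16 - 28\right) + 94}{-501} = \left(\left(-112 - 28\right) + 94\right) \left(- \frac{1}{501}\right) = \left(-140 + 94\right) \left(- \frac{1}{501}\right) = \left(-46\right) \left(- \frac{1}{501}\right) = \frac{46}{501}$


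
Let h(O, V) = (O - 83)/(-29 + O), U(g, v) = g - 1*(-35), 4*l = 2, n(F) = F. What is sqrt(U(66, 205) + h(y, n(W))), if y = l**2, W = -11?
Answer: sqrt(1373790)/115 ≈ 10.192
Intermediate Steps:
l = 1/2 (l = (1/4)*2 = 1/2 ≈ 0.50000)
U(g, v) = 35 + g (U(g, v) = g + 35 = 35 + g)
y = 1/4 (y = (1/2)**2 = 1/4 ≈ 0.25000)
h(O, V) = (-83 + O)/(-29 + O)
sqrt(U(66, 205) + h(y, n(W))) = sqrt((35 + 66) + (-83 + 1/4)/(-29 + 1/4)) = sqrt(101 - 331/4/(-115/4)) = sqrt(101 - 4/115*(-331/4)) = sqrt(101 + 331/115) = sqrt(11946/115) = sqrt(1373790)/115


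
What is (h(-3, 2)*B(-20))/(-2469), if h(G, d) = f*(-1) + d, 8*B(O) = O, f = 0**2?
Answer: 5/2469 ≈ 0.0020251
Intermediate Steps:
f = 0
B(O) = O/8
h(G, d) = d (h(G, d) = 0*(-1) + d = 0 + d = d)
(h(-3, 2)*B(-20))/(-2469) = (2*((1/8)*(-20)))/(-2469) = (2*(-5/2))*(-1/2469) = -5*(-1/2469) = 5/2469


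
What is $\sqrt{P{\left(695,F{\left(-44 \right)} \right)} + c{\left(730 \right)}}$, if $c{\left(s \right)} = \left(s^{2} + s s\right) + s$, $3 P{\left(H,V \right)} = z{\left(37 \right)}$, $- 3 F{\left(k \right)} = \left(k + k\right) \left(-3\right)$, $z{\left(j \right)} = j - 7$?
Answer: $2 \sqrt{266635} \approx 1032.7$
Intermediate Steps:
$z{\left(j \right)} = -7 + j$
$F{\left(k \right)} = 2 k$ ($F{\left(k \right)} = - \frac{\left(k + k\right) \left(-3\right)}{3} = - \frac{2 k \left(-3\right)}{3} = - \frac{\left(-6\right) k}{3} = 2 k$)
$P{\left(H,V \right)} = 10$ ($P{\left(H,V \right)} = \frac{-7 + 37}{3} = \frac{1}{3} \cdot 30 = 10$)
$c{\left(s \right)} = s + 2 s^{2}$ ($c{\left(s \right)} = \left(s^{2} + s^{2}\right) + s = 2 s^{2} + s = s + 2 s^{2}$)
$\sqrt{P{\left(695,F{\left(-44 \right)} \right)} + c{\left(730 \right)}} = \sqrt{10 + 730 \left(1 + 2 \cdot 730\right)} = \sqrt{10 + 730 \left(1 + 1460\right)} = \sqrt{10 + 730 \cdot 1461} = \sqrt{10 + 1066530} = \sqrt{1066540} = 2 \sqrt{266635}$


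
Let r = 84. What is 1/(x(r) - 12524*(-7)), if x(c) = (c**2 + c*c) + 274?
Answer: 1/102054 ≈ 9.7987e-6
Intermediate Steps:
x(c) = 274 + 2*c**2 (x(c) = (c**2 + c**2) + 274 = 2*c**2 + 274 = 274 + 2*c**2)
1/(x(r) - 12524*(-7)) = 1/((274 + 2*84**2) - 12524*(-7)) = 1/((274 + 2*7056) + 87668) = 1/((274 + 14112) + 87668) = 1/(14386 + 87668) = 1/102054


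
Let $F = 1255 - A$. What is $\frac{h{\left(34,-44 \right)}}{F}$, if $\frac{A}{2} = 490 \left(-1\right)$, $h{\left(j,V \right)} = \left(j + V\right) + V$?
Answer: $- \frac{18}{745} \approx -0.024161$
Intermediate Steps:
$h{\left(j,V \right)} = j + 2 V$ ($h{\left(j,V \right)} = \left(V + j\right) + V = j + 2 V$)
$A = -980$ ($A = 2 \cdot 490 \left(-1\right) = 2 \left(-490\right) = -980$)
$F = 2235$ ($F = 1255 - -980 = 1255 + 980 = 2235$)
$\frac{h{\left(34,-44 \right)}}{F} = \frac{34 + 2 \left(-44\right)}{2235} = \left(34 - 88\right) \frac{1}{2235} = \left(-54\right) \frac{1}{2235} = - \frac{18}{745}$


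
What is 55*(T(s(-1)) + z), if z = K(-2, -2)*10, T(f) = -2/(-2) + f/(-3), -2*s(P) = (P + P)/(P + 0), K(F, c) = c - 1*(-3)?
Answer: 1870/3 ≈ 623.33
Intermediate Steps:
K(F, c) = 3 + c (K(F, c) = c + 3 = 3 + c)
s(P) = -1 (s(P) = -(P + P)/(2*(P + 0)) = -2*P/(2*P) = -½*2 = -1)
T(f) = 1 - f/3 (T(f) = -2*(-½) + f*(-⅓) = 1 - f/3)
z = 10 (z = (3 - 2)*10 = 1*10 = 10)
55*(T(s(-1)) + z) = 55*((1 - ⅓*(-1)) + 10) = 55*((1 + ⅓) + 10) = 55*(4/3 + 10) = 55*(34/3) = 1870/3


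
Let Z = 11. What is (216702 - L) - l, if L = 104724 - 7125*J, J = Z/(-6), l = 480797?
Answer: -763763/2 ≈ -3.8188e+5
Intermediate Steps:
J = -11/6 (J = 11/(-6) = 11*(-⅙) = -11/6 ≈ -1.8333)
L = 235573/2 (L = 104724 - 7125*(-11)/6 = 104724 - 1*(-26125/2) = 104724 + 26125/2 = 235573/2 ≈ 1.1779e+5)
(216702 - L) - l = (216702 - 1*235573/2) - 1*480797 = (216702 - 235573/2) - 480797 = 197831/2 - 480797 = -763763/2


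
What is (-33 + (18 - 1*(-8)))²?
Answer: 49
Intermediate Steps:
(-33 + (18 - 1*(-8)))² = (-33 + (18 + 8))² = (-33 + 26)² = (-7)² = 49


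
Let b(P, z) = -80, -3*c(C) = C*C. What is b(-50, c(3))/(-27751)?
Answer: 80/27751 ≈ 0.0028828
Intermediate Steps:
c(C) = -C**2/3 (c(C) = -C*C/3 = -C**2/3)
b(-50, c(3))/(-27751) = -80/(-27751) = -80*(-1/27751) = 80/27751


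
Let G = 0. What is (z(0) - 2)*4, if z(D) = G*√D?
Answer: -8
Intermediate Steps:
z(D) = 0 (z(D) = 0*√D = 0)
(z(0) - 2)*4 = (0 - 2)*4 = -2*4 = -8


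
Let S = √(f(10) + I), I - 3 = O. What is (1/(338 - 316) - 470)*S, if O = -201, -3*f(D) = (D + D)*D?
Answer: -10339*I*√2382/66 ≈ -7645.5*I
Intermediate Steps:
f(D) = -2*D²/3 (f(D) = -(D + D)*D/3 = -2*D*D/3 = -2*D²/3)
I = -198 (I = 3 - 201 = -198)
S = I*√2382/3 (S = √(-⅔*10² - 198) = √(-⅔*100 - 198) = √(-200/3 - 198) = √(-794/3) = I*√2382/3 ≈ 16.269*I)
(1/(338 - 316) - 470)*S = (1/(338 - 316) - 470)*(I*√2382/3) = (1/22 - 470)*(I*√2382/3) = -10339*I*√2382/66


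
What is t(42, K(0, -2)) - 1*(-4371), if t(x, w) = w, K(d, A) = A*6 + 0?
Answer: 4359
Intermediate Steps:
K(d, A) = 6*A (K(d, A) = 6*A + 0 = 6*A)
t(42, K(0, -2)) - 1*(-4371) = 6*(-2) - 1*(-4371) = -12 + 4371 = 4359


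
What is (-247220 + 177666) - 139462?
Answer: -209016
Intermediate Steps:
(-247220 + 177666) - 139462 = -69554 - 139462 = -209016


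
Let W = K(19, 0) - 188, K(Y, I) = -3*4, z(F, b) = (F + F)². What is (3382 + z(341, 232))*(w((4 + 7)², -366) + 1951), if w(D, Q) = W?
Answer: 820354006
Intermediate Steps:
z(F, b) = 4*F² (z(F, b) = (2*F)² = 4*F²)
K(Y, I) = -12
W = -200 (W = -12 - 188 = -200)
w(D, Q) = -200
(3382 + z(341, 232))*(w((4 + 7)², -366) + 1951) = (3382 + 4*341²)*(-200 + 1951) = (3382 + 4*116281)*1751 = (3382 + 465124)*1751 = 468506*1751 = 820354006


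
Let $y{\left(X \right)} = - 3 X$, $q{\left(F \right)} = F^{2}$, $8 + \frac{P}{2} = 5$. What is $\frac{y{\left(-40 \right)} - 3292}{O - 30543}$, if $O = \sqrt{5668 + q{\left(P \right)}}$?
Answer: $\frac{7452492}{71759165} + \frac{488 \sqrt{1426}}{71759165} \approx 0.10411$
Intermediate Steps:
$P = -6$ ($P = -16 + 2 \cdot 5 = -16 + 10 = -6$)
$O = 2 \sqrt{1426}$ ($O = \sqrt{5668 + \left(-6\right)^{2}} = \sqrt{5668 + 36} = \sqrt{5704} = 2 \sqrt{1426} \approx 75.525$)
$\frac{y{\left(-40 \right)} - 3292}{O - 30543} = \frac{\left(-3\right) \left(-40\right) - 3292}{2 \sqrt{1426} - 30543} = \frac{120 - 3292}{-30543 + 2 \sqrt{1426}} = - \frac{3172}{-30543 + 2 \sqrt{1426}}$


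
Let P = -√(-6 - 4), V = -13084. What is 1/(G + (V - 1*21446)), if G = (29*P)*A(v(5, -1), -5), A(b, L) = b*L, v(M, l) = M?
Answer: -3453/119757715 - 29*I*√10/47903086 ≈ -2.8833e-5 - 1.9144e-6*I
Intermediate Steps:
A(b, L) = L*b
P = -I*√10 (P = -√(-10) = -I*√10 ≈ -3.1623*I)
G = 725*I*√10 (G = (29*(-I*√10))*(-5*5) = -29*I*√10*(-25) = 725*I*√10 ≈ 2292.7*I)
1/(G + (V - 1*21446)) = 1/(725*I*√10 + (-13084 - 1*21446)) = 1/(725*I*√10 + (-13084 - 21446)) = 1/(725*I*√10 - 34530) = 1/(-34530 + 725*I*√10)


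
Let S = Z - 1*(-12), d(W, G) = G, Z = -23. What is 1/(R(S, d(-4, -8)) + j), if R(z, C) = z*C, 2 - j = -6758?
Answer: 1/6848 ≈ 0.00014603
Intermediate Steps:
j = 6760 (j = 2 - 1*(-6758) = 2 + 6758 = 6760)
S = -11 (S = -23 - 1*(-12) = -23 + 12 = -11)
R(z, C) = C*z
1/(R(S, d(-4, -8)) + j) = 1/(-8*(-11) + 6760) = 1/(88 + 6760) = 1/6848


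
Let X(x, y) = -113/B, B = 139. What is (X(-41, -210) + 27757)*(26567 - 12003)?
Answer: 56189514040/139 ≈ 4.0424e+8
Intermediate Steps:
X(x, y) = -113/139
(X(-41, -210) + 27757)*(26567 - 12003) = (-113/139 + 27757)*(26567 - 12003) = (3858110/139)*14564 = 56189514040/139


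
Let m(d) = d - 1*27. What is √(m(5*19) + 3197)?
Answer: √3265 ≈ 57.140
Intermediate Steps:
m(d) = -27 + d (m(d) = d - 27 = -27 + d)
√(m(5*19) + 3197) = √((-27 + 5*19) + 3197) = √((-27 + 95) + 3197) = √(68 + 3197) = √3265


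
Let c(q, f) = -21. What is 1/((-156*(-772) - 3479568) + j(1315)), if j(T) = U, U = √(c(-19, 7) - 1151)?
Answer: -839784/2820948666917 - I*√293/5641897333834 ≈ -2.977e-7 - 3.034e-12*I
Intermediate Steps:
U = 2*I*√293 (U = √(-21 - 1151) = √(-1172) = 2*I*√293 ≈ 34.234*I)
j(T) = 2*I*√293
1/((-156*(-772) - 3479568) + j(1315)) = 1/((-156*(-772) - 3479568) + 2*I*√293) = 1/((120432 - 3479568) + 2*I*√293) = 1/(-3359136 + 2*I*√293)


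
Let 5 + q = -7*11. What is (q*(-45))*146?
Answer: 538740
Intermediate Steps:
q = -82 (q = -5 - 7*11 = -5 - 77 = -82)
(q*(-45))*146 = -82*(-45)*146 = 3690*146 = 538740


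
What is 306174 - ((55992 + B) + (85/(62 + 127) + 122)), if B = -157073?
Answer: 76948052/189 ≈ 4.0713e+5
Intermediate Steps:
306174 - ((55992 + B) + (85/(62 + 127) + 122)) = 306174 - ((55992 - 157073) + (85/(62 + 127) + 122)) = 306174 - (-101081 + (85/189 + 122)) = 306174 - (-101081 + 23143/189) = 306174 - 1*(-19081166/189) = 306174 + 19081166/189 = 76948052/189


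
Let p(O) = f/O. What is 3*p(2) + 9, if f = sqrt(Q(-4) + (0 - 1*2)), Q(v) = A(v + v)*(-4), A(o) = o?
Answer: 9 + 3*sqrt(30)/2 ≈ 17.216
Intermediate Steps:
Q(v) = -8*v (Q(v) = (v + v)*(-4) = (2*v)*(-4) = -8*v)
f = sqrt(30) (f = sqrt(-8*(-4) + (0 - 1*2)) = sqrt(32 + (0 - 2)) = sqrt(32 - 2) = sqrt(30) ≈ 5.4772)
p(O) = sqrt(30)/O
3*p(2) + 9 = 3*(sqrt(30)/2) + 9 = 3*sqrt(30)/2 + 9 = 9 + 3*sqrt(30)/2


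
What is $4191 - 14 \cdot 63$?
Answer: $3309$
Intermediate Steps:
$4191 - 14 \cdot 63 = 4191 - 882 = 3309$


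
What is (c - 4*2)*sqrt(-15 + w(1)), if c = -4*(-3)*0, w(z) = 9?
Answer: -8*I*sqrt(6) ≈ -19.596*I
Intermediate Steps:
c = 0 (c = 12*0 = 0)
(c - 4*2)*sqrt(-15 + w(1)) = (0 - 4*2)*sqrt(-15 + 9) = (0 - 8)*sqrt(-6) = -8*I*sqrt(6)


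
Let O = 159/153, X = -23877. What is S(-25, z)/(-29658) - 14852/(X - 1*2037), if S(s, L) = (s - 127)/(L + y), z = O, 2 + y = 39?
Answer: 17806943341/31062528735 ≈ 0.57326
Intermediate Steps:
y = 37 (y = -2 + 39 = 37)
O = 53/51 (O = 159*(1/153) = 53/51 ≈ 1.0392)
z = 53/51 ≈ 1.0392
S(s, L) = (-127 + s)/(37 + L) (S(s, L) = (s - 127)/(L + 37) = (-127 + s)/(37 + L))
S(-25, z)/(-29658) - 14852/(X - 1*2037) = ((-127 - 25)/(37 + 53/51))/(-29658) - 14852/(-23877 - 1*2037) = (-152/(1940/51))*(-1/29658) - 14852/(-23877 - 2037) = ((51/1940)*(-152))*(-1/29658) - 14852/(-25914) = -1938/485*(-1/29658) - 14852*(-1/25914) = 323/2397355 + 7426/12957 = 17806943341/31062528735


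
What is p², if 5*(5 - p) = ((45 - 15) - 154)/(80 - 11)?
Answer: 3418801/119025 ≈ 28.723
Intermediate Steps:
p = 1849/345 (p = 5 - ((45 - 15) - 154)/(5*(80 - 11)) = 5 - (30 - 154)/(5*69) = 5 - (-124)/(5*69) = 5 - ⅕*(-124/69) = 5 + 124/345 = 1849/345 ≈ 5.3594)
p² = (1849/345)² = 3418801/119025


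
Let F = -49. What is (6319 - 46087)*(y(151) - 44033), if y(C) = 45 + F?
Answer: 1751263416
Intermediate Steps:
y(C) = -4 (y(C) = 45 - 49 = -4)
(6319 - 46087)*(y(151) - 44033) = (6319 - 46087)*(-4 - 44033) = -39768*(-44037) = 1751263416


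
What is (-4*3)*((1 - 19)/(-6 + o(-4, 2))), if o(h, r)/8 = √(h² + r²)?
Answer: 324/311 + 864*√5/311 ≈ 7.2539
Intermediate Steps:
o(h, r) = 8*√(h² + r²)
(-4*3)*((1 - 19)/(-6 + o(-4, 2))) = (-4*3)*((1 - 19)/(-6 + 8*√((-4)² + 2²))) = -(-216)/(-6 + 8*√(16 + 4)) = -(-216)/(-6 + 8*√20) = -(-216)/(-6 + 8*(2*√5)) = -(-216)/(-6 + 16*√5) = 216/(-6 + 16*√5)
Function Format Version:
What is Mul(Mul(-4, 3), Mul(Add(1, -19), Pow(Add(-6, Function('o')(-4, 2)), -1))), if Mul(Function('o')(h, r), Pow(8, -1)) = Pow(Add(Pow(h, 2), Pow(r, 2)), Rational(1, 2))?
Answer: Add(Rational(324, 311), Mul(Rational(864, 311), Pow(5, Rational(1, 2)))) ≈ 7.2539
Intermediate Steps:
Function('o')(h, r) = Mul(8, Pow(Add(Pow(h, 2), Pow(r, 2)), Rational(1, 2)))
Mul(Mul(-4, 3), Mul(Add(1, -19), Pow(Add(-6, Function('o')(-4, 2)), -1))) = Mul(Mul(-4, 3), Mul(Add(1, -19), Pow(Add(-6, Mul(8, Pow(Add(Pow(-4, 2), Pow(2, 2)), Rational(1, 2)))), -1))) = Mul(-12, Mul(-18, Pow(Add(-6, Mul(8, Pow(Add(16, 4), Rational(1, 2)))), -1))) = Mul(-12, Mul(-18, Pow(Add(-6, Mul(8, Pow(20, Rational(1, 2)))), -1))) = Mul(-12, Mul(-18, Pow(Add(-6, Mul(8, Mul(2, Pow(5, Rational(1, 2))))), -1))) = Mul(-12, Mul(-18, Pow(Add(-6, Mul(16, Pow(5, Rational(1, 2)))), -1))) = Mul(216, Pow(Add(-6, Mul(16, Pow(5, Rational(1, 2)))), -1))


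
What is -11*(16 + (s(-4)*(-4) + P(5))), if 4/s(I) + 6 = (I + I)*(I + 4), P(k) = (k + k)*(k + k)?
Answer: -3916/3 ≈ -1305.3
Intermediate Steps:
P(k) = 4*k² (P(k) = (2*k)*(2*k) = 4*k²)
s(I) = 4/(-6 + 2*I*(4 + I)) (s(I) = 4/(-6 + (I + I)*(I + 4)) = 4/(-6 + (2*I)*(4 + I)) = 4/(-6 + 2*I*(4 + I)))
-11*(16 + (s(-4)*(-4) + P(5))) = -11*(16 + ((2/(-3 + (-4)² + 4*(-4)))*(-4) + 4*5²)) = -11*(16 + ((2/(-3 + 16 - 16))*(-4) + 4*25)) = -11*(16 + ((2/(-3))*(-4) + 100)) = -11*(16 + ((2*(-⅓))*(-4) + 100)) = -11*(16 + (-⅔*(-4) + 100)) = -11*(16 + (8/3 + 100)) = -11*(16 + 308/3) = -11*356/3 = -3916/3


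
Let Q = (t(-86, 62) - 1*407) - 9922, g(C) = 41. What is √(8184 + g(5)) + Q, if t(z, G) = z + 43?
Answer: -10372 + 5*√329 ≈ -10281.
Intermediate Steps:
t(z, G) = 43 + z
Q = -10372 (Q = ((43 - 86) - 1*407) - 9922 = (-43 - 407) - 9922 = -450 - 9922 = -10372)
√(8184 + g(5)) + Q = √(8184 + 41) - 10372 = √8225 - 10372 = 5*√329 - 10372 = -10372 + 5*√329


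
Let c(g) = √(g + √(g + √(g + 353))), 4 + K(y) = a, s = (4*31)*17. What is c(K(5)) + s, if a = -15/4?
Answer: 2108 + √(-31 + 2*√(-31 + 2*√1381))/2 ≈ 2108.0 + 2.1116*I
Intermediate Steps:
s = 2108 (s = 124*17 = 2108)
a = -15/4 (a = -15*¼ = -15/4 ≈ -3.7500)
K(y) = -31/4 (K(y) = -4 - 15/4 = -31/4)
c(g) = √(g + √(g + √(353 + g)))
c(K(5)) + s = √(-31/4 + √(-31/4 + √(353 - 31/4))) + 2108 = √(-31/4 + √(-31/4 + √(1381/4))) + 2108 = √(-31/4 + √(-31/4 + √1381/2)) + 2108 = 2108 + √(-31/4 + √(-31/4 + √1381/2))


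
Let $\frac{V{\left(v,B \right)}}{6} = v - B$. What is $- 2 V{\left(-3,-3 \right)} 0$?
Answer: $0$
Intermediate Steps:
$V{\left(v,B \right)} = - 6 B + 6 v$ ($V{\left(v,B \right)} = 6 \left(v - B\right) = - 6 B + 6 v$)
$- 2 V{\left(-3,-3 \right)} 0 = - 2 \left(\left(-6\right) \left(-3\right) + 6 \left(-3\right)\right) 0 = - 2 \left(18 - 18\right) 0 = \left(-2\right) 0 \cdot 0 = 0 \cdot 0 = 0$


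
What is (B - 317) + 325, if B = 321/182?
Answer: 1777/182 ≈ 9.7637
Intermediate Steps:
B = 321/182 (B = 321*(1/182) = 321/182 ≈ 1.7637)
(B - 317) + 325 = (321/182 - 317) + 325 = -57373/182 + 325 = 1777/182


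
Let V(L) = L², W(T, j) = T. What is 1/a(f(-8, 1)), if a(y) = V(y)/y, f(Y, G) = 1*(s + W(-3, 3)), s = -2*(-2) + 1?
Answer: ½ ≈ 0.50000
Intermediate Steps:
s = 5 (s = 4 + 1 = 5)
f(Y, G) = 2 (f(Y, G) = 1*(5 - 3) = 1*2 = 2)
a(y) = y (a(y) = y²/y = y)
1/a(f(-8, 1)) = 1/2 = ½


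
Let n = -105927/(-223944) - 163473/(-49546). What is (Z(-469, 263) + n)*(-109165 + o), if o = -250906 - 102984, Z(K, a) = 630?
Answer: -357276887991005/1217416 ≈ -2.9347e+8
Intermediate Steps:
n = 4592611/1217416 (n = -105927*(-1/223944) - 163473*(-1/49546) = 1139/2408 + 163473/49546 = 4592611/1217416 ≈ 3.7724)
o = -353890
(Z(-469, 263) + n)*(-109165 + o) = (630 + 4592611/1217416)*(-109165 - 353890) = (771564691/1217416)*(-463055) = -357276887991005/1217416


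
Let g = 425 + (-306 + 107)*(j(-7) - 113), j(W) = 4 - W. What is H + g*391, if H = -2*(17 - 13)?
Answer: 8102685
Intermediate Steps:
H = -8 (H = -2*4 = -8)
g = 20723 (g = 425 + (-306 + 107)*((4 - 1*(-7)) - 113) = 425 - 199*((4 + 7) - 113) = 425 - 199*(11 - 113) = 425 - 199*(-102) = 425 + 20298 = 20723)
H + g*391 = -8 + 20723*391 = -8 + 8102693 = 8102685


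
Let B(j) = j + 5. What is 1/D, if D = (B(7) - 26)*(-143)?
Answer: 1/2002 ≈ 0.00049950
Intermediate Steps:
B(j) = 5 + j
D = 2002 (D = ((5 + 7) - 26)*(-143) = (12 - 26)*(-143) = -14*(-143) = 2002)
1/D = 1/2002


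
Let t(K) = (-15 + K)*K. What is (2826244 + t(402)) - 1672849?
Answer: 1308969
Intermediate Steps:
t(K) = K*(-15 + K)
(2826244 + t(402)) - 1672849 = (2826244 + 402*(-15 + 402)) - 1672849 = (2826244 + 402*387) - 1672849 = (2826244 + 155574) - 1672849 = 2981818 - 1672849 = 1308969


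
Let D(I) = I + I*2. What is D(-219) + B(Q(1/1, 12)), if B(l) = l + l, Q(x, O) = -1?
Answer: -659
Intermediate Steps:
D(I) = 3*I (D(I) = I + 2*I = 3*I)
B(l) = 2*l
D(-219) + B(Q(1/1, 12)) = 3*(-219) + 2*(-1) = -657 - 2 = -659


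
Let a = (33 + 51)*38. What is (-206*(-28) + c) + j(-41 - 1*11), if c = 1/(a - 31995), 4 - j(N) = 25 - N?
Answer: 164033084/28803 ≈ 5695.0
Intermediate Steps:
a = 3192 (a = 84*38 = 3192)
j(N) = -21 + N (j(N) = 4 - (25 - N) = 4 + (-25 + N) = -21 + N)
c = -1/28803 (c = 1/(3192 - 31995) = 1/(-28803) = -1/28803 ≈ -3.4719e-5)
(-206*(-28) + c) + j(-41 - 1*11) = (-206*(-28) - 1/28803) + (-21 + (-41 - 1*11)) = (5768 - 1/28803) + (-21 + (-41 - 11)) = 166135703/28803 + (-21 - 52) = 166135703/28803 - 73 = 164033084/28803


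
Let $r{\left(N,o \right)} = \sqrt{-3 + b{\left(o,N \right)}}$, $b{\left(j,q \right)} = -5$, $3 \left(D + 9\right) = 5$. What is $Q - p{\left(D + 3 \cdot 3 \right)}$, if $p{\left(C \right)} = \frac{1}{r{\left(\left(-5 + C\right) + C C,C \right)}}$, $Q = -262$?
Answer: $-262 + \frac{i \sqrt{2}}{4} \approx -262.0 + 0.35355 i$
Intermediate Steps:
$D = - \frac{22}{3}$ ($D = -9 + \frac{1}{3} \cdot 5 = -9 + \frac{5}{3} = - \frac{22}{3} \approx -7.3333$)
$r{\left(N,o \right)} = 2 i \sqrt{2}$ ($r{\left(N,o \right)} = \sqrt{-3 - 5} = \sqrt{-8} = 2 i \sqrt{2}$)
$p{\left(C \right)} = - \frac{i \sqrt{2}}{4}$ ($p{\left(C \right)} = \frac{1}{2 i \sqrt{2}} = - \frac{i \sqrt{2}}{4}$)
$Q - p{\left(D + 3 \cdot 3 \right)} = -262 - - \frac{i \sqrt{2}}{4} = -262 + \frac{i \sqrt{2}}{4}$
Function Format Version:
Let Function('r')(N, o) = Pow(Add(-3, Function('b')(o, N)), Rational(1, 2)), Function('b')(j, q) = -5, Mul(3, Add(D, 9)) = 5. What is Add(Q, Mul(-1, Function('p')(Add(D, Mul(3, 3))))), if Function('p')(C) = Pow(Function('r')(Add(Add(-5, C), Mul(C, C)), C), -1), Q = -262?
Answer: Add(-262, Mul(Rational(1, 4), I, Pow(2, Rational(1, 2)))) ≈ Add(-262.00, Mul(0.35355, I))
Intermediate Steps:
D = Rational(-22, 3) (D = Add(-9, Mul(Rational(1, 3), 5)) = Add(-9, Rational(5, 3)) = Rational(-22, 3) ≈ -7.3333)
Function('r')(N, o) = Mul(2, I, Pow(2, Rational(1, 2))) (Function('r')(N, o) = Pow(Add(-3, -5), Rational(1, 2)) = Pow(-8, Rational(1, 2)) = Mul(2, I, Pow(2, Rational(1, 2))))
Function('p')(C) = Mul(Rational(-1, 4), I, Pow(2, Rational(1, 2))) (Function('p')(C) = Pow(Mul(2, I, Pow(2, Rational(1, 2))), -1) = Mul(Rational(-1, 4), I, Pow(2, Rational(1, 2))))
Add(Q, Mul(-1, Function('p')(Add(D, Mul(3, 3))))) = Add(-262, Mul(-1, Mul(Rational(-1, 4), I, Pow(2, Rational(1, 2))))) = Add(-262, Mul(Rational(1, 4), I, Pow(2, Rational(1, 2))))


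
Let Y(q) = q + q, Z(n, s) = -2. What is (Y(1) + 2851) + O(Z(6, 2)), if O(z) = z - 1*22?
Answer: 2829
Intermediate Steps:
O(z) = -22 + z (O(z) = z - 22 = -22 + z)
Y(q) = 2*q
(Y(1) + 2851) + O(Z(6, 2)) = (2*1 + 2851) + (-22 - 2) = (2 + 2851) - 24 = 2853 - 24 = 2829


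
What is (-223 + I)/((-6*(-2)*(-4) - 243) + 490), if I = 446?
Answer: 223/199 ≈ 1.1206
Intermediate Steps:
(-223 + I)/((-6*(-2)*(-4) - 243) + 490) = (-223 + 446)/((-6*(-2)*(-4) - 243) + 490) = 223/((12*(-4) - 243) + 490) = 223/((-48 - 243) + 490) = 223/(-291 + 490) = 223/199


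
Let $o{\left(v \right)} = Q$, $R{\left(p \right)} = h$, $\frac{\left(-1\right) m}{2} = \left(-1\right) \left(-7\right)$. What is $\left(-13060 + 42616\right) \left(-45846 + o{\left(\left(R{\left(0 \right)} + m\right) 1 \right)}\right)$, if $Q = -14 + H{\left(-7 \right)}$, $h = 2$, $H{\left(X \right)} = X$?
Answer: $-1355645052$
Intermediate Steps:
$m = -14$ ($m = - 2 \left(\left(-1\right) \left(-7\right)\right) = \left(-2\right) 7 = -14$)
$R{\left(p \right)} = 2$
$Q = -21$ ($Q = -14 - 7 = -21$)
$o{\left(v \right)} = -21$
$\left(-13060 + 42616\right) \left(-45846 + o{\left(\left(R{\left(0 \right)} + m\right) 1 \right)}\right) = \left(-13060 + 42616\right) \left(-45846 - 21\right) = 29556 \left(-45867\right) = -1355645052$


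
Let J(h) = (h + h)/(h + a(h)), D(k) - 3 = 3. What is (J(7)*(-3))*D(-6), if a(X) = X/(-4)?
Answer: -48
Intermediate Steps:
a(X) = -X/4 (a(X) = X*(-1/4) = -X/4)
D(k) = 6 (D(k) = 3 + 3 = 6)
J(h) = 8/3 (J(h) = (h + h)/(h - h/4) = (2*h)/((3*h/4)) = (2*h)*(4/(3*h)) = 8/3)
(J(7)*(-3))*D(-6) = ((8/3)*(-3))*6 = -8*6 = -48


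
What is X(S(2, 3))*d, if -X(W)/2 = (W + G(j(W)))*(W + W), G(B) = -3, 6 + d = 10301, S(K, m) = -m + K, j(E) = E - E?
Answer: -164720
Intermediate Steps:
j(E) = 0
S(K, m) = K - m
d = 10295 (d = -6 + 10301 = 10295)
X(W) = -4*W*(-3 + W) (X(W) = -2*(W - 3)*(W + W) = -2*(-3 + W)*2*W = -4*W*(-3 + W))
X(S(2, 3))*d = (4*(2 - 1*3)*(3 - (2 - 1*3)))*10295 = (4*(2 - 3)*(3 - (2 - 3)))*10295 = (4*(-1)*(3 - 1*(-1)))*10295 = (4*(-1)*(3 + 1))*10295 = (4*(-1)*4)*10295 = -16*10295 = -164720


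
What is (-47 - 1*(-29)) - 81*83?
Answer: -6741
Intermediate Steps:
(-47 - 1*(-29)) - 81*83 = (-47 + 29) - 6723 = -18 - 6723 = -6741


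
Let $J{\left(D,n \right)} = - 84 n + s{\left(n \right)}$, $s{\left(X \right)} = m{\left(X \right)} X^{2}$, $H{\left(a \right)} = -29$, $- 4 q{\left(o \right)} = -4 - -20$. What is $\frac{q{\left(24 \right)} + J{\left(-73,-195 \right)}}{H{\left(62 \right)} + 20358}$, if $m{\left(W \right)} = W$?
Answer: $- \frac{7398499}{20329} \approx -363.94$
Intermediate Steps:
$q{\left(o \right)} = -4$ ($q{\left(o \right)} = - \frac{-4 - -20}{4} = - \frac{-4 + 20}{4} = \left(- \frac{1}{4}\right) 16 = -4$)
$s{\left(X \right)} = X^{3}$ ($s{\left(X \right)} = X X^{2} = X^{3}$)
$J{\left(D,n \right)} = n^{3} - 84 n$ ($J{\left(D,n \right)} = - 84 n + n^{3} = n^{3} - 84 n$)
$\frac{q{\left(24 \right)} + J{\left(-73,-195 \right)}}{H{\left(62 \right)} + 20358} = \frac{-4 - 195 \left(-84 + \left(-195\right)^{2}\right)}{-29 + 20358} = \frac{-4 - 195 \left(-84 + 38025\right)}{20329} = \left(-4 - 7398495\right) \frac{1}{20329} = \left(-7398499\right) \frac{1}{20329} = - \frac{7398499}{20329}$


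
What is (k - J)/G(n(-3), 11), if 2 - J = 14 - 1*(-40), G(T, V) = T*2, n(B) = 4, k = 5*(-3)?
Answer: 37/8 ≈ 4.6250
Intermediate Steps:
k = -15
G(T, V) = 2*T
J = -52 (J = 2 - (14 - 1*(-40)) = 2 - (14 + 40) = 2 - 1*54 = 2 - 54 = -52)
(k - J)/G(n(-3), 11) = (-15 - 1*(-52))/((2*4)) = (-15 + 52)/8 = 37*(1/8) = 37/8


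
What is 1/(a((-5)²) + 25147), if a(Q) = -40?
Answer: 1/25107 ≈ 3.9830e-5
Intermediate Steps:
1/(a((-5)²) + 25147) = 1/(-40 + 25147) = 1/25107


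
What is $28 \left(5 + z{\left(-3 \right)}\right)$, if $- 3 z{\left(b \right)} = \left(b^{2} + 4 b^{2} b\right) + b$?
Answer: $1092$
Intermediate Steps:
$z{\left(b \right)} = - \frac{4 b^{3}}{3} - \frac{b}{3} - \frac{b^{2}}{3}$ ($z{\left(b \right)} = - \frac{\left(b^{2} + 4 b^{2} b\right) + b}{3} = - \frac{\left(b^{2} + 4 b^{3}\right) + b}{3} = - \frac{b + b^{2} + 4 b^{3}}{3} = - \frac{4 b^{3}}{3} - \frac{b}{3} - \frac{b^{2}}{3}$)
$28 \left(5 + z{\left(-3 \right)}\right) = 28 \left(5 - - (1 - 3 + 4 \left(-3\right)^{2})\right) = 28 \left(5 - - (1 - 3 + 4 \cdot 9)\right) = 28 \left(5 - - (1 - 3 + 36)\right) = 28 \left(5 - \left(-1\right) 34\right) = 28 \left(5 + 34\right) = 28 \cdot 39 = 1092$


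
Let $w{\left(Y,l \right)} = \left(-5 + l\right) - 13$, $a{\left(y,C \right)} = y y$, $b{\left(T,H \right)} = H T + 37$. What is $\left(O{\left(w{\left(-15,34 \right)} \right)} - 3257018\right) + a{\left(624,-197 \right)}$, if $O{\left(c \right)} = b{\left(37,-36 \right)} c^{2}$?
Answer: $-3199162$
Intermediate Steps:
$b{\left(T,H \right)} = 37 + H T$
$a{\left(y,C \right)} = y^{2}$
$w{\left(Y,l \right)} = -18 + l$
$O{\left(c \right)} = - 1295 c^{2}$ ($O{\left(c \right)} = \left(37 - 1332\right) c^{2} = - 1295 c^{2}$)
$\left(O{\left(w{\left(-15,34 \right)} \right)} - 3257018\right) + a{\left(624,-197 \right)} = \left(- 1295 \left(-18 + 34\right)^{2} - 3257018\right) + 624^{2} = \left(- 1295 \cdot 16^{2} - 3257018\right) + 389376 = \left(\left(-1295\right) 256 - 3257018\right) + 389376 = \left(-331520 - 3257018\right) + 389376 = -3588538 + 389376 = -3199162$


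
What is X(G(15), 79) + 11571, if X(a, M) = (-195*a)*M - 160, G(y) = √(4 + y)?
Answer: 11411 - 15405*√19 ≈ -55738.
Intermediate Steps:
X(a, M) = -160 - 195*M*a (X(a, M) = -195*M*a - 160 = -160 - 195*M*a)
X(G(15), 79) + 11571 = (-160 - 195*79*√(4 + 15)) + 11571 = (-160 - 195*79*√19) + 11571 = (-160 - 15405*√19) + 11571 = 11411 - 15405*√19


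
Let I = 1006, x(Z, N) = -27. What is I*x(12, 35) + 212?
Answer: -26950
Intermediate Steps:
I*x(12, 35) + 212 = 1006*(-27) + 212 = -27162 + 212 = -26950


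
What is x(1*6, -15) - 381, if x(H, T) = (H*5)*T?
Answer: -831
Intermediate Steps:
x(H, T) = 5*H*T (x(H, T) = (5*H)*T = 5*H*T)
x(1*6, -15) - 381 = 5*(1*6)*(-15) - 381 = 5*6*(-15) - 381 = -450 - 381 = -831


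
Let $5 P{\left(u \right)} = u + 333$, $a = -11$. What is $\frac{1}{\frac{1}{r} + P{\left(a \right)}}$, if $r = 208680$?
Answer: $\frac{208680}{13438993} \approx 0.015528$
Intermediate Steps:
$P{\left(u \right)} = \frac{333}{5} + \frac{u}{5}$ ($P{\left(u \right)} = \frac{u + 333}{5} = \frac{333 + u}{5} = \frac{333}{5} + \frac{u}{5}$)
$\frac{1}{\frac{1}{r} + P{\left(a \right)}} = \frac{1}{\frac{1}{208680} + \left(\frac{333}{5} + \frac{1}{5} \left(-11\right)\right)} = \frac{1}{\frac{1}{208680} + \left(\frac{333}{5} - \frac{11}{5}\right)} = \frac{1}{\frac{1}{208680} + \frac{322}{5}} = \frac{1}{\frac{13438993}{208680}} = \frac{208680}{13438993}$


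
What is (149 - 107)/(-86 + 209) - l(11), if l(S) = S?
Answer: -437/41 ≈ -10.659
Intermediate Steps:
(149 - 107)/(-86 + 209) - l(11) = (149 - 107)/(-86 + 209) - 1*11 = 42/123 - 11 = 42*(1/123) - 11 = 14/41 - 11 = -437/41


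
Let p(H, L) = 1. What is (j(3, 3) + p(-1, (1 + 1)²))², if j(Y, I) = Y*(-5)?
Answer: 196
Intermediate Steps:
j(Y, I) = -5*Y
(j(3, 3) + p(-1, (1 + 1)²))² = (-5*3 + 1)² = (-15 + 1)² = (-14)² = 196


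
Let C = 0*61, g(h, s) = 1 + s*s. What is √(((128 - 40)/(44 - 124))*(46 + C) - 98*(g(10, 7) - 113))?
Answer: √153085/5 ≈ 78.252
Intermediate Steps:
g(h, s) = 1 + s²
C = 0
√(((128 - 40)/(44 - 124))*(46 + C) - 98*(g(10, 7) - 113)) = √(((128 - 40)/(44 - 124))*(46 + 0) - 98*((1 + 7²) - 113)) = √((88/(-80))*46 - 98*((1 + 49) - 113)) = √((88*(-1/80))*46 - 98*(50 - 113)) = √(-11/10*46 - 98*(-63)) = √(-253/5 + 6174) = √(30617/5) = √153085/5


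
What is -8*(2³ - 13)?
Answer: 40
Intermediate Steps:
-8*(2³ - 13) = -8*(8 - 13) = -8*(-5) = 40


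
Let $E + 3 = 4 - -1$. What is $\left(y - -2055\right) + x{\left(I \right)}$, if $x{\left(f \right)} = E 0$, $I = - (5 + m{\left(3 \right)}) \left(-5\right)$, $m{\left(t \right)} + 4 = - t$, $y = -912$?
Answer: $1143$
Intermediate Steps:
$m{\left(t \right)} = -4 - t$
$E = 2$ ($E = -3 + \left(4 - -1\right) = -3 + \left(4 + 1\right) = -3 + 5 = 2$)
$I = -10$ ($I = - (5 - 7) \left(-5\right) = \left(-1\right) \left(-2\right) \left(-5\right) = 2 \left(-5\right) = -10$)
$x{\left(f \right)} = 0$ ($x{\left(f \right)} = 2 \cdot 0 = 0$)
$\left(y - -2055\right) + x{\left(I \right)} = \left(-912 - -2055\right) + 0 = \left(-912 + 2055\right) + 0 = 1143 + 0 = 1143$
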